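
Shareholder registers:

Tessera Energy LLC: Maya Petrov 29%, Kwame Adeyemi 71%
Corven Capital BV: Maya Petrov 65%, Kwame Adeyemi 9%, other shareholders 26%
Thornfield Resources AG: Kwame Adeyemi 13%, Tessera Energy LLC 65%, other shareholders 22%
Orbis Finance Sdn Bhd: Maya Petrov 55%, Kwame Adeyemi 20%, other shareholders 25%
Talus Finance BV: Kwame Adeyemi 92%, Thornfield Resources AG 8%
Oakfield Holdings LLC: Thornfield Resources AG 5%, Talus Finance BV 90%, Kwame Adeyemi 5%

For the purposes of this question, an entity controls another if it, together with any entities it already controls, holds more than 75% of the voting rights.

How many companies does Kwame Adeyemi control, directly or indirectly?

Kwame holds 92% of Talus, so Kwame controls Talus.
Talus and Kwame together hold 90% + 5% = 95% of Oakfield, so Kwame controls Oakfield.
No other company's threshold is met.
Kwame controls 2 companies.

2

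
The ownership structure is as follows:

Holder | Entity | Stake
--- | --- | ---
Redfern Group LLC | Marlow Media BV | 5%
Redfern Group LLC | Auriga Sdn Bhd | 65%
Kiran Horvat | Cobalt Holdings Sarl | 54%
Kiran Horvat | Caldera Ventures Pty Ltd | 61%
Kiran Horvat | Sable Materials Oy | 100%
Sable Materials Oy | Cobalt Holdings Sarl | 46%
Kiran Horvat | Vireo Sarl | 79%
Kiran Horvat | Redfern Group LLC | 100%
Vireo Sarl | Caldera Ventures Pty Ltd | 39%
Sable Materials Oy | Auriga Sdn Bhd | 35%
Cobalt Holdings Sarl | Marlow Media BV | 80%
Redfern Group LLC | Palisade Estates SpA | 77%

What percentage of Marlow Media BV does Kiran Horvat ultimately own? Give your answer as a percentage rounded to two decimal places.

85.00%

Kiran reaches Marlow along 3 paths.
Via Sable → Cobalt: 100% × 46% × 80% = 36.8%.
Via Cobalt: 54% × 80% = 43.2%.
Via Redfern: 100% × 5% = 5%.
Total: 36.8% + 43.2% + 5% = 85%.
Rounded: 85.00%.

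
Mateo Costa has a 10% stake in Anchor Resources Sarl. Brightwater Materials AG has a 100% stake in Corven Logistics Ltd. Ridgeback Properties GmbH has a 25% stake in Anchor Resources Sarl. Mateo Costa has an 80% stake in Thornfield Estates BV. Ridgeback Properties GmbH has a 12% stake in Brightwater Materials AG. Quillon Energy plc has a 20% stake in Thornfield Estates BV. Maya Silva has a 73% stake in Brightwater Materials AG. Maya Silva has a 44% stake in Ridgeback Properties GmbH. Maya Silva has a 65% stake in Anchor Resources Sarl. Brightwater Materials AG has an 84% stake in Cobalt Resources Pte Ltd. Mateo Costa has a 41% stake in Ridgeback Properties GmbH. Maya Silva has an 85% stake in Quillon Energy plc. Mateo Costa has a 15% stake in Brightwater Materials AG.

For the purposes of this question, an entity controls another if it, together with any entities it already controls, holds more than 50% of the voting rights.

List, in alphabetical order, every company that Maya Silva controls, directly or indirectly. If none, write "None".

Maya holds 85% of Quillon, so Maya controls Quillon.
Maya holds 73% of Brightwater, so Maya controls Brightwater.
Maya holds 65% of Anchor, so Maya controls Anchor.
Brightwater holds 84% of Cobalt, so Maya controls Cobalt.
Brightwater holds 100% of Corven, so Maya controls Corven.
No other company's threshold is met.

Anchor Resources Sarl, Brightwater Materials AG, Cobalt Resources Pte Ltd, Corven Logistics Ltd, Quillon Energy plc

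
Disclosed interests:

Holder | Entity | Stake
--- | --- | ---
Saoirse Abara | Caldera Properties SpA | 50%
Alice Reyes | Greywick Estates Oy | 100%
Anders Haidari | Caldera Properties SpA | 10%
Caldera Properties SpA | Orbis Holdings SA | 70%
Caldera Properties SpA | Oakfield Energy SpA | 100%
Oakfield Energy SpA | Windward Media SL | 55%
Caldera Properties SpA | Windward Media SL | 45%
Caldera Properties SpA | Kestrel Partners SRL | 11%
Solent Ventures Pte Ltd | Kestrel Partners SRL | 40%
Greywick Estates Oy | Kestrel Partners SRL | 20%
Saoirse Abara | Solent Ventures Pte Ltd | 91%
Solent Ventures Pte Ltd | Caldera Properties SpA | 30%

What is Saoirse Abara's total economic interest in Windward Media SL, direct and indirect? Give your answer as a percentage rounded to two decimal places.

77.30%

Saoirse reaches Windward along 4 paths.
Via Caldera: 50% × 45% = 22.5%.
Via Solent → Caldera: 91% × 30% × 45% = 12.285%.
Via Caldera → Oakfield: 50% × 100% × 55% = 27.5%.
Via Solent → Caldera → Oakfield: 91% × 30% × 100% × 55% = 15.015%.
Total: 22.5% + 12.285% + 27.5% + 15.015% = 77.3%.
Rounded: 77.30%.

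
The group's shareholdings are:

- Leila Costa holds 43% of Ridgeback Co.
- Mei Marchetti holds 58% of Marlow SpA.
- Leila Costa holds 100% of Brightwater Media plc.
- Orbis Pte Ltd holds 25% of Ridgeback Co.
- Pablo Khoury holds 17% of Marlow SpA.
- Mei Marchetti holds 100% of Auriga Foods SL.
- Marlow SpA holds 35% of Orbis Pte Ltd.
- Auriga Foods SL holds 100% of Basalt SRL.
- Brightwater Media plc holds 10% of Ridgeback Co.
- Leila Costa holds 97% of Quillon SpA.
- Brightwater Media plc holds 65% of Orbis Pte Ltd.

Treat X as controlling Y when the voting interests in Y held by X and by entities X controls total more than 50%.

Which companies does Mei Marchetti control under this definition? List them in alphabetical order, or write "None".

Mei holds 58% of Marlow, so Mei controls Marlow.
Mei holds 100% of Auriga, so Mei controls Auriga.
Auriga holds 100% of Basalt, so Mei controls Basalt.
No other company's threshold is met.

Auriga Foods SL, Basalt SRL, Marlow SpA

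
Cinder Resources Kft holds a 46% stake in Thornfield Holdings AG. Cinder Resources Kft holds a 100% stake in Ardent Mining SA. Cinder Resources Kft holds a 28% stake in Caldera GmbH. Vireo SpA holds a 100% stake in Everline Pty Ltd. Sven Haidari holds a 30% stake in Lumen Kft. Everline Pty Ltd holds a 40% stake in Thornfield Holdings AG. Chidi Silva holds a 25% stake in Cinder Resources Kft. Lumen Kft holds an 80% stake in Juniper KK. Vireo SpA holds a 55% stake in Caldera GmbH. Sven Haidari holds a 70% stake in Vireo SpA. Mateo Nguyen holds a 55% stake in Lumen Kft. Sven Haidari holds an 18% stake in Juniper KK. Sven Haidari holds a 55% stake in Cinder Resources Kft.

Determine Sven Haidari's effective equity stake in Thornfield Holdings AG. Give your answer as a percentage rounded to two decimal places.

Sven reaches Thornfield along 2 paths.
Via Vireo → Everline: 70% × 100% × 40% = 28%.
Via Cinder: 55% × 46% = 25.3%.
Total: 28% + 25.3% = 53.3%.
Rounded: 53.30%.

53.30%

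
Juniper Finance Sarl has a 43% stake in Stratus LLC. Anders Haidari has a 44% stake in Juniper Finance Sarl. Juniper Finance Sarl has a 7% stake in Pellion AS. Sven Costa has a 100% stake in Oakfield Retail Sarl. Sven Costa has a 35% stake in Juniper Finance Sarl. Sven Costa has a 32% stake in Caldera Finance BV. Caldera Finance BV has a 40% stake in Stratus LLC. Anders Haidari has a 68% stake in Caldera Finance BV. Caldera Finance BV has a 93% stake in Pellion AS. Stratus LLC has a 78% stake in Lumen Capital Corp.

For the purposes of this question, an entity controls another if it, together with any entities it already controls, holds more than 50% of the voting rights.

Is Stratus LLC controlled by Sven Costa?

No

Sven holds 100% of Oakfield, so Sven controls Oakfield.
Neither Sven nor any entity Sven controls holds any voting interest in Stratus.
So Sven does not control Stratus.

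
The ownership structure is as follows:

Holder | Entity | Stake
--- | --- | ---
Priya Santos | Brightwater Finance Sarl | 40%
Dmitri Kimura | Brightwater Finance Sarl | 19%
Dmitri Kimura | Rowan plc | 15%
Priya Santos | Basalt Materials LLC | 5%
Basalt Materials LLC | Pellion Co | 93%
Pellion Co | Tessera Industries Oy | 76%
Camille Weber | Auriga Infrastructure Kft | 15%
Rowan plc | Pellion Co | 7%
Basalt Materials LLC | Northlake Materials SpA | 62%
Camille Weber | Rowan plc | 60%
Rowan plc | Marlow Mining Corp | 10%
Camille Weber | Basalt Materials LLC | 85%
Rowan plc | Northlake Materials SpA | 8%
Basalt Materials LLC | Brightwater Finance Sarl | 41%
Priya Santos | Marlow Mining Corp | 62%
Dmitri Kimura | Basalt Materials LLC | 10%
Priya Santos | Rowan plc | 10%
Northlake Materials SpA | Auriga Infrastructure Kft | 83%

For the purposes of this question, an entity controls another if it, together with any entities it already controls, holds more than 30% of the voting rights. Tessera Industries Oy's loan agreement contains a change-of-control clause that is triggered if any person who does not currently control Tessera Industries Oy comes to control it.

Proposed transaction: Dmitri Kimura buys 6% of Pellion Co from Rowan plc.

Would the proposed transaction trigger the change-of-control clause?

No

The purchase adds only to Dmitri's holdings (Rowan's stake shrinks), so Dmitri is the only person who could newly come to control Tessera.
Dmitri's largest direct stake is 19% in Brightwater, which does not meet the threshold, so Dmitri controls no company.
Neither Dmitri nor any entity Dmitri controls holds any voting interest in Tessera.
So before the transaction, Dmitri does not control Tessera.
After the purchase, Dmitri holds 6% of Pellion directly, and Rowan's stake falls to 1%.
Dmitri's side now holds 6% of Pellion, not > 30%, so Dmitri still does not control Pellion.
After the transaction, neither Dmitri nor any entity Dmitri controls holds a voting interest in Tessera, so Dmitri still does not control it.
No new person acquires control, so the clause is not triggered.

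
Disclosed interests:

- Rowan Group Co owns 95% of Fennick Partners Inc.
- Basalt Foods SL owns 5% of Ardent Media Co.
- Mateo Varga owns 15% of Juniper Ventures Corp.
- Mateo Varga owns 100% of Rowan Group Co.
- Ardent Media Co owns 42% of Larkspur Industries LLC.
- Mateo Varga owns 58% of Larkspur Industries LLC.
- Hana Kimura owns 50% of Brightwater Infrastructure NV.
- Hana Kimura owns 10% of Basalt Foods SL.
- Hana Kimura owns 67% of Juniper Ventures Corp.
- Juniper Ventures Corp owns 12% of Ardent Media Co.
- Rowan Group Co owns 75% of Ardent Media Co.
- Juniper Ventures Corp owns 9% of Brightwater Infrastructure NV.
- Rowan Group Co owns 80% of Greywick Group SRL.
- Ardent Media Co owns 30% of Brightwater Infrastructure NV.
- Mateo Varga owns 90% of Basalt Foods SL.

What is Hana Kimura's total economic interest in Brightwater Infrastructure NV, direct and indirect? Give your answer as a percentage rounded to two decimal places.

Hana reaches Brightwater along 4 paths.
Direct stake: 50% = 50%.
Via Basalt → Ardent: 10% × 5% × 30% = 0.15%.
Via Juniper → Ardent: 67% × 12% × 30% = 2.412%.
Via Juniper: 67% × 9% = 6.03%.
Total: 50% + 0.15% + 2.412% + 6.03% = 58.592%.
Rounded: 58.59%.

58.59%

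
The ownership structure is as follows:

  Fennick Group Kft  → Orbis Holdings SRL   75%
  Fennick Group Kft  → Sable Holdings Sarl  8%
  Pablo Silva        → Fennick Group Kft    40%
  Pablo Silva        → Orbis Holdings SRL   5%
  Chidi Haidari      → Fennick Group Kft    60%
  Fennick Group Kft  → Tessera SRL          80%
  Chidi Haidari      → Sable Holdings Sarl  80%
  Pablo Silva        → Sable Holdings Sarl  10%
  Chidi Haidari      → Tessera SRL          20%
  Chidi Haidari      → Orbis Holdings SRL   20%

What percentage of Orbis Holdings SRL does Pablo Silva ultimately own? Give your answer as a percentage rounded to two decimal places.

35.00%

Pablo reaches Orbis along 2 paths.
Direct stake: 5% = 5%.
Via Fennick: 40% × 75% = 30%.
Total: 5% + 30% = 35%.
Rounded: 35.00%.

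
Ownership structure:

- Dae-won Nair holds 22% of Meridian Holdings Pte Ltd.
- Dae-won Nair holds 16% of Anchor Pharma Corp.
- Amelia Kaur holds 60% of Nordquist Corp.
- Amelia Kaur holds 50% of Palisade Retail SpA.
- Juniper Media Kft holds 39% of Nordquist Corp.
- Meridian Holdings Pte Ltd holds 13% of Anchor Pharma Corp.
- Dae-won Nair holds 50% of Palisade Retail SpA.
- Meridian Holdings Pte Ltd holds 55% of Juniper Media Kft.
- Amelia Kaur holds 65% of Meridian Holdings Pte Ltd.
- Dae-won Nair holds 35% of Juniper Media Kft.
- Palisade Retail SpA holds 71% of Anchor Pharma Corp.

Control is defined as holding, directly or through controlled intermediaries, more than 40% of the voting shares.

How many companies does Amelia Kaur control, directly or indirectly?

5

Amelia holds 50% of Palisade, so Amelia controls Palisade.
Amelia holds 65% of Meridian, so Amelia controls Meridian.
Meridian and Palisade together hold 13% + 71% = 84% of Anchor, so Amelia controls Anchor.
Meridian holds 55% of Juniper, so Amelia controls Juniper.
Amelia and Juniper together hold 60% + 39% = 99% of Nordquist, so Amelia controls Nordquist.
Amelia controls 5 companies.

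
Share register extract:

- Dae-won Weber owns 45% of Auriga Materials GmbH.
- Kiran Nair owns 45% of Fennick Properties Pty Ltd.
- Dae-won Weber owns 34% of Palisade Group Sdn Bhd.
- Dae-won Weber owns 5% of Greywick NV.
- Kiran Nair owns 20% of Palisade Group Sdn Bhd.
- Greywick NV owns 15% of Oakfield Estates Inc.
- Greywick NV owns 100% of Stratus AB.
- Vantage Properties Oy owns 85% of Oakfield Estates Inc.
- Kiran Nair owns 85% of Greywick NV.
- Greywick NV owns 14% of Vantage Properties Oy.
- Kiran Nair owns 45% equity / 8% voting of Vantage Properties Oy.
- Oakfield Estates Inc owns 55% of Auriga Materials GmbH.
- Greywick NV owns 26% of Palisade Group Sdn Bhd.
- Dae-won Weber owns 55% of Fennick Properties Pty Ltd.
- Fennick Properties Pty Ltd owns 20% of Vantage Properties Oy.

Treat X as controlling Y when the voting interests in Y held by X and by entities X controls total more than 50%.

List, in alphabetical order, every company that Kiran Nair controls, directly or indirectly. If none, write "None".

Greywick NV, Stratus AB

Kiran holds 85% of Greywick, so Kiran controls Greywick.
Greywick holds 100% of Stratus, so Kiran controls Stratus.
No other company's threshold is met.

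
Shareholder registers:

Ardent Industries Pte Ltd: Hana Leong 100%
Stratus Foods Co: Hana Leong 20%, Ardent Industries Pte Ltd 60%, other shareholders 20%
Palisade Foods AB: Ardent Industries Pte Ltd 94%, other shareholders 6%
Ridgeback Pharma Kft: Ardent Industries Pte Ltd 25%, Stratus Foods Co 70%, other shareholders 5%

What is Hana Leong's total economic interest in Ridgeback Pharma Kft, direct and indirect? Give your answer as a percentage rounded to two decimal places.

81.00%

Hana reaches Ridgeback along 3 paths.
Via Ardent: 100% × 25% = 25%.
Via Stratus: 20% × 70% = 14%.
Via Ardent → Stratus: 100% × 60% × 70% = 42%.
Total: 25% + 14% + 42% = 81%.
Rounded: 81.00%.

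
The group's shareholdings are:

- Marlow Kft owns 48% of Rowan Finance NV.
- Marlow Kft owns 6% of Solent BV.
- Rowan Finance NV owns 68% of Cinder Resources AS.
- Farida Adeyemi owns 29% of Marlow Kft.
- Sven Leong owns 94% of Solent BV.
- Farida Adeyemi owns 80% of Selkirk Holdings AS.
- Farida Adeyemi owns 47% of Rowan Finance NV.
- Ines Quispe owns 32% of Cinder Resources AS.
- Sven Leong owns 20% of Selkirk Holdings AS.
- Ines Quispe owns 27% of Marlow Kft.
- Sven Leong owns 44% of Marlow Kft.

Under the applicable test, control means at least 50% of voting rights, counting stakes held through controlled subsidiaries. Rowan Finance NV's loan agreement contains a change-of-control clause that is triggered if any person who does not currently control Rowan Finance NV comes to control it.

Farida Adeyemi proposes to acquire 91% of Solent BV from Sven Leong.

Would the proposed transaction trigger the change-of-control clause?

No

The purchase adds only to Farida's holdings (Sven's stake shrinks), so Farida is the only person who could newly come to control Rowan.
Farida holds 80% of Selkirk, so Farida controls Selkirk.
In Rowan, Farida's side holds only 47%, not ≥ 50%.
So before the transaction, Farida does not control Rowan.
After the purchase, Farida holds 91% of Solent directly, and Sven's stake falls to 3%.
Farida holds 91% of Solent, so Farida controls Solent.
After the transaction, Farida's side holds 47% of Rowan, not ≥ 50%, so Farida still does not control Rowan.
No new person acquires control, so the clause is not triggered.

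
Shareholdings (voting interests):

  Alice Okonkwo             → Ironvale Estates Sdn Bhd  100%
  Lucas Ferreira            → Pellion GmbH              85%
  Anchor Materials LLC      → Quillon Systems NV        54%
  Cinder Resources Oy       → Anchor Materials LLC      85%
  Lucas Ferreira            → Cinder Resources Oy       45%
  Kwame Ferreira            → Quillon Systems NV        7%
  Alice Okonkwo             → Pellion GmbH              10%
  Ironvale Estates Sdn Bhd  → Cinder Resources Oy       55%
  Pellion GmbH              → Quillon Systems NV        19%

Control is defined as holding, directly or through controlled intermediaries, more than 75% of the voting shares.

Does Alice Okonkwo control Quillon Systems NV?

No

Alice holds 100% of Ironvale, so Alice controls Ironvale.
Neither Alice nor any entity Alice controls holds any voting interest in Quillon.
So Alice does not control Quillon.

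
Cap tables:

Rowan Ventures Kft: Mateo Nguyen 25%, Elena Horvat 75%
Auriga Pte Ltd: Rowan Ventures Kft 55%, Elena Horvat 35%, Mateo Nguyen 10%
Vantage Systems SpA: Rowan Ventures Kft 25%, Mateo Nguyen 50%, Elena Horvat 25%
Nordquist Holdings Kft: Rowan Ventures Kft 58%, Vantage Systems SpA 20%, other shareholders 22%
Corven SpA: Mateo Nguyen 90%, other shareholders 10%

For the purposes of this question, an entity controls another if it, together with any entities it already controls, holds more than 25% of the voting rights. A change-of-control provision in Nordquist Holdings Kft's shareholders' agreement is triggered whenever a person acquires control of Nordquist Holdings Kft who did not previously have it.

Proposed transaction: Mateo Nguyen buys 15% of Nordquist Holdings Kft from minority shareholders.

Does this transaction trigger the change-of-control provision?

Yes

The purchase changes only Mateo's holdings, so Mateo is the only person who could newly come to control Nordquist.
Mateo holds 50% of Vantage, so Mateo controls Vantage.
Mateo holds 90% of Corven, so Mateo controls Corven.
In Nordquist, Mateo's side holds only 20%, not > 25%.
So before the transaction, Mateo does not control Nordquist.
After the purchase, Mateo holds 15% of Nordquist directly.
Vantage and Mateo together hold 20% + 15% = 35% of Nordquist, so Mateo controls Nordquist.
Mateo did not control Nordquist before and does after, so the clause is triggered.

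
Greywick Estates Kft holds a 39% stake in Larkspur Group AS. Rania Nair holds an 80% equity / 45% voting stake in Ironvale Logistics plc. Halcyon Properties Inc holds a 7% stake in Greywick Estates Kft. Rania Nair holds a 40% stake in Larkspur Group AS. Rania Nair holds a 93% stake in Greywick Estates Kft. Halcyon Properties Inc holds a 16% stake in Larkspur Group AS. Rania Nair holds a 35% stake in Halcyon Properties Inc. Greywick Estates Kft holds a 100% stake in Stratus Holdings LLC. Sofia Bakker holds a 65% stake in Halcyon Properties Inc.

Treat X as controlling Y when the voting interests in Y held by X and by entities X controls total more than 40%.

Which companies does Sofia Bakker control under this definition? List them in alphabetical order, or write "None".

Sofia holds 65% of Halcyon, so Sofia controls Halcyon.
No other company's threshold is met.

Halcyon Properties Inc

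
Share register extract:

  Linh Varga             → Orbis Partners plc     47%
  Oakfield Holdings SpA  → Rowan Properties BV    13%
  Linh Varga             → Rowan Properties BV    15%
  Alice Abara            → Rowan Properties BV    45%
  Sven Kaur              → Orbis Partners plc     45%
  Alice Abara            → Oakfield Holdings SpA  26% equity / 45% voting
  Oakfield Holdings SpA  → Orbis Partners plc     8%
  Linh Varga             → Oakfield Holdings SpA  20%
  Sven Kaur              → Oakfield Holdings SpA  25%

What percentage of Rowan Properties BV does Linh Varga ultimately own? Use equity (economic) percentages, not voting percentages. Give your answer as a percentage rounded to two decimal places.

17.60%

Linh reaches Rowan along 2 paths.
Direct stake: 15% = 15%.
Via Oakfield: 20% × 13% = 2.6%.
Total: 15% + 2.6% = 17.6%.
Rounded: 17.60%.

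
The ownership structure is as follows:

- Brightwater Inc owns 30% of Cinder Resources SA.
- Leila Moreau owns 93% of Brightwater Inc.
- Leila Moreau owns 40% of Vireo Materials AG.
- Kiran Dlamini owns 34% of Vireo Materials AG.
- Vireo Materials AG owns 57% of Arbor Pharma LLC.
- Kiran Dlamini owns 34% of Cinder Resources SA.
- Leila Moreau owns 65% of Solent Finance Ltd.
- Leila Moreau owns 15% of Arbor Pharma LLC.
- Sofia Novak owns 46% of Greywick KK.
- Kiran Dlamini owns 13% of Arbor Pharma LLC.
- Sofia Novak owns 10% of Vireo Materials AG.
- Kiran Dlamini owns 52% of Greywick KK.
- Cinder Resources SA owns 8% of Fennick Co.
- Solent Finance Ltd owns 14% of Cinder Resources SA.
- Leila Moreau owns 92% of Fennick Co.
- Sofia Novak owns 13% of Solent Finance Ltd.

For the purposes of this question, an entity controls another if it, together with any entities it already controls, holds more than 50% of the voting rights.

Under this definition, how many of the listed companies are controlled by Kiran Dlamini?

Kiran holds 52% of Greywick, so Kiran controls Greywick.
No other company's threshold is met.
Kiran controls 1 company.

1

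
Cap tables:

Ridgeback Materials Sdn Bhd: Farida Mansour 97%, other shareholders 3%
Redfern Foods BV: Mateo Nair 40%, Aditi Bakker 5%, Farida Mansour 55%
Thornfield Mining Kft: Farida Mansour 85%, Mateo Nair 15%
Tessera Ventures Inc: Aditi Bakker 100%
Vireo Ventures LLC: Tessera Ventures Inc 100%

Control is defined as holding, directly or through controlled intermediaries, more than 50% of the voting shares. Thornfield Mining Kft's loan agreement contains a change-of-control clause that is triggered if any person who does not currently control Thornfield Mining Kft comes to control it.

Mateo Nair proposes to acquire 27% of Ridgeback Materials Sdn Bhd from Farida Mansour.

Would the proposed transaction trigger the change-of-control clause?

The purchase adds only to Mateo's holdings (Farida's stake shrinks), so Mateo is the only person who could newly come to control Thornfield.
Mateo's largest direct stake is 40% in Redfern, which does not meet the threshold, so Mateo controls no company.
In Thornfield, Mateo's side holds only 15%, not > 50%.
So before the transaction, Mateo does not control Thornfield.
After the purchase, Mateo holds 27% of Ridgeback directly, and Farida's stake falls to 70%.
Mateo's side now holds 27% of Ridgeback, not > 50%, so Mateo still does not control Ridgeback.
After the transaction, Mateo's side holds 15% of Thornfield, not > 50%, so Mateo still does not control Thornfield.
No new person acquires control, so the clause is not triggered.

No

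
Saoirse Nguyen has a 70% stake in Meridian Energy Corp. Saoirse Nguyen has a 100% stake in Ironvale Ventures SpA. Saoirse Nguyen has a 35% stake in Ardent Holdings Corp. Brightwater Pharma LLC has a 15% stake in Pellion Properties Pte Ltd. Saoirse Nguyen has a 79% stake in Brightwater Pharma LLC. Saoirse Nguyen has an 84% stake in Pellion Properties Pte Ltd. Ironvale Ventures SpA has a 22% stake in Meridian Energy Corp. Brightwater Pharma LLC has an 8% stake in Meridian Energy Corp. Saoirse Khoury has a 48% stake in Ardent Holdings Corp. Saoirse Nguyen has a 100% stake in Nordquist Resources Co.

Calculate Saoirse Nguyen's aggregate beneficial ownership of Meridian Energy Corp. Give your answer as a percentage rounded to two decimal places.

Saoirse Nguyen reaches Meridian along 3 paths.
Direct stake: 70% = 70%.
Via Ironvale: 100% × 22% = 22%.
Via Brightwater: 79% × 8% = 6.32%.
Total: 70% + 22% + 6.32% = 98.32%.

98.32%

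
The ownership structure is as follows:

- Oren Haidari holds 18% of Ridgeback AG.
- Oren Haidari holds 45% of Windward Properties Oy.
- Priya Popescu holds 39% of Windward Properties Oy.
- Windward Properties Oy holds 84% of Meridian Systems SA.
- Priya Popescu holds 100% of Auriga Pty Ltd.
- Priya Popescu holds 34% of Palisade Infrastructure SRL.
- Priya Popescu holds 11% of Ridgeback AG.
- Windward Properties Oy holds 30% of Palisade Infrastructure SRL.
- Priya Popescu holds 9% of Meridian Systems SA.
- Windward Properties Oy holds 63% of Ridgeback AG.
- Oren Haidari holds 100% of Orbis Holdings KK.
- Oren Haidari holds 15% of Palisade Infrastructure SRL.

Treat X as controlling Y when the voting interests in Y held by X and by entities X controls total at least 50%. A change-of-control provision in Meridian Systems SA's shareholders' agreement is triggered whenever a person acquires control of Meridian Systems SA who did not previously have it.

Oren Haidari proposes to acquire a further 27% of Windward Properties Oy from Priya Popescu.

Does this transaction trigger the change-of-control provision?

Yes

The purchase adds only to Oren's holdings (Priya's stake shrinks), so Oren is the only person who could newly come to control Meridian.
Oren holds 100% of Orbis, so Oren controls Orbis.
Neither Oren nor any entity Oren controls holds any voting interest in Meridian.
So before the transaction, Oren does not control Meridian.
After the purchase, Oren's direct stake in Windward rises to 45% + 27% = 72%, and Priya's stake falls to 12%.
Oren holds 72% of Windward, so Oren controls Windward.
Windward holds 84% of Meridian, so Oren controls Meridian.
Oren did not control Meridian before and does after, so the clause is triggered.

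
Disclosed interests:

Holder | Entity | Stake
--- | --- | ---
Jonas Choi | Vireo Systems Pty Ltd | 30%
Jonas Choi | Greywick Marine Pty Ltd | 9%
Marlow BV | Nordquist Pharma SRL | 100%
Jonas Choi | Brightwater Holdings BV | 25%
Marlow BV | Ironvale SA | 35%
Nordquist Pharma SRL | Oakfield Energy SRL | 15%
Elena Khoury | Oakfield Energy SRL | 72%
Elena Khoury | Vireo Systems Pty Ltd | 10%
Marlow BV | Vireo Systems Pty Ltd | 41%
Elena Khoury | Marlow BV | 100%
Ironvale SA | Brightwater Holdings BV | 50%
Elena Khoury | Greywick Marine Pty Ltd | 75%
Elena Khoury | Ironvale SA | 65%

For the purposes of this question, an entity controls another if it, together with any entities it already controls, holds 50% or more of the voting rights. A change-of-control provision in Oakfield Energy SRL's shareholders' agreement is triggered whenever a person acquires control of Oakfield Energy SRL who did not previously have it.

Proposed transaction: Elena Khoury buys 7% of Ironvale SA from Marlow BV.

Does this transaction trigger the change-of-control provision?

The purchase adds only to Elena's holdings (Marlow's stake shrinks), so Elena is the only person who could newly come to control Oakfield.
Elena holds 100% of Marlow, so Elena controls Marlow.
Marlow holds 100% of Nordquist, so Elena controls Nordquist.
Nordquist and Elena together hold 15% + 72% = 87% of Oakfield, so Elena controls Oakfield.
So Elena already controls Oakfield before the transaction.
After the purchase, Elena's direct stake in Ironvale rises to 65% + 7% = 72%, and Marlow's stake falls to 28%.
Elena controlled Oakfield already, so this is not a new person acquiring control; every other person's position is unchanged or reduced.
No new person acquires control, so the clause is not triggered.

No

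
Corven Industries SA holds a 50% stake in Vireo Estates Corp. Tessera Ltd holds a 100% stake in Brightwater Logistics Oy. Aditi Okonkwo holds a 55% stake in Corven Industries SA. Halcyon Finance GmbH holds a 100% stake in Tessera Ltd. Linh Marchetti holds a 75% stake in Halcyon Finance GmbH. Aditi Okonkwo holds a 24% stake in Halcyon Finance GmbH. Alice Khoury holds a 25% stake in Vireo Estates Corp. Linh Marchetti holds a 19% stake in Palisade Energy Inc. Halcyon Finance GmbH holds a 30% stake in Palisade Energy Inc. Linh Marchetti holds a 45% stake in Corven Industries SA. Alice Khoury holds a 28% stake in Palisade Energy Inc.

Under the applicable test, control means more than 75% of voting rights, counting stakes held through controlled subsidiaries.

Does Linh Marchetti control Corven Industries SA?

No

Linh's largest direct stake is 75% in Halcyon, which does not meet the threshold, so Linh controls no company.
In Corven, Linh's side holds only 45%, not > 75%.
So Linh does not control Corven.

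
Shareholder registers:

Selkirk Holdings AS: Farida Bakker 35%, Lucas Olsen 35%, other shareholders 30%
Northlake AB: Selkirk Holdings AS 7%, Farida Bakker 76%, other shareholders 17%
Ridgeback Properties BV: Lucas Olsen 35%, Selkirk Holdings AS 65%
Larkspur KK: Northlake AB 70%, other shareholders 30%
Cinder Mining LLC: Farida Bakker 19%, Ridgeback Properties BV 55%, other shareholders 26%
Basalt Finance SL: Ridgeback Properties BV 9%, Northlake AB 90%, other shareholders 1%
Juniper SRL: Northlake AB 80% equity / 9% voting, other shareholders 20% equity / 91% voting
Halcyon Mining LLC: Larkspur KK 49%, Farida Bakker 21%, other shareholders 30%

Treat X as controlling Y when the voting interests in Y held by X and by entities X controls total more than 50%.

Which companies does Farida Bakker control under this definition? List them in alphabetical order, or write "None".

Basalt Finance SL, Halcyon Mining LLC, Larkspur KK, Northlake AB

Farida holds 76% of Northlake, so Farida controls Northlake.
Northlake holds 70% of Larkspur, so Farida controls Larkspur.
Northlake holds 90% of Basalt, so Farida controls Basalt.
Larkspur and Farida together hold 49% + 21% = 70% of Halcyon, so Farida controls Halcyon.
No other company's threshold is met.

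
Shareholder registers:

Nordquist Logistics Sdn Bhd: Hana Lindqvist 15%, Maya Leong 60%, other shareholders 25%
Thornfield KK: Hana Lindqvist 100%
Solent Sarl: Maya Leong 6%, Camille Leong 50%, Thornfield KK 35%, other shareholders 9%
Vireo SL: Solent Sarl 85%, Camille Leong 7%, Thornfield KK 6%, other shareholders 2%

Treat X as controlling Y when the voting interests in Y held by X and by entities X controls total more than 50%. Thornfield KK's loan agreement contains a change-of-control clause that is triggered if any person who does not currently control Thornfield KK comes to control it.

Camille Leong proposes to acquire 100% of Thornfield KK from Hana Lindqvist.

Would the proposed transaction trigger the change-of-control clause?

Yes

The purchase adds only to Camille's holdings (Hana's stake shrinks), so Camille is the only person who could newly come to control Thornfield.
Camille's largest direct stake is 50% in Solent, which does not meet the threshold, so Camille controls no company.
Neither Camille nor any entity Camille controls holds any voting interest in Thornfield.
So before the transaction, Camille does not control Thornfield.
After the purchase, Camille holds 100% of Thornfield directly, and Hana's stake falls to 0%.
Camille holds 100% of Thornfield, so Camille controls Thornfield.
Camille did not control Thornfield before and does after, so the clause is triggered.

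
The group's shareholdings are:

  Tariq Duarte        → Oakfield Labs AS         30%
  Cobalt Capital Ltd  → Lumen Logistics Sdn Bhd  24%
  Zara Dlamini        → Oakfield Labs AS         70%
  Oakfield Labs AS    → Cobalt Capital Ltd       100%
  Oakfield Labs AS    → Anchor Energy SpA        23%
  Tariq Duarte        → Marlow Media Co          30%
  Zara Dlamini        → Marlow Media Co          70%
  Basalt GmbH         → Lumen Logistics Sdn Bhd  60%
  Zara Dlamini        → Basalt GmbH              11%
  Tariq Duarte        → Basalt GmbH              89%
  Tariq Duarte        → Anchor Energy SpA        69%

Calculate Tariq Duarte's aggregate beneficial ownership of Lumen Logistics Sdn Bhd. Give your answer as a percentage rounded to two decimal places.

Tariq reaches Lumen along 2 paths.
Via Oakfield → Cobalt: 30% × 100% × 24% = 7.2%.
Via Basalt: 89% × 60% = 53.4%.
Total: 7.2% + 53.4% = 60.6%.
Rounded: 60.60%.

60.60%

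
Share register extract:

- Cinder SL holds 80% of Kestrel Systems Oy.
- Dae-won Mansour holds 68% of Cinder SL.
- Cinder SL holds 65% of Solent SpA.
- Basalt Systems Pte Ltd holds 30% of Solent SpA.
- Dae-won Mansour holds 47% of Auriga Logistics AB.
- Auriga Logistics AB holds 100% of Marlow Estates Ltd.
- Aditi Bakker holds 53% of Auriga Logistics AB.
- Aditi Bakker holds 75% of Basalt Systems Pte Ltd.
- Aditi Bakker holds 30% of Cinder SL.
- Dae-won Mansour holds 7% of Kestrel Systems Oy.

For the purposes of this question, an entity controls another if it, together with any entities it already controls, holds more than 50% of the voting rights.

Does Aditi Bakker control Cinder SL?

Aditi holds 53% of Auriga, so Aditi controls Auriga.
Aditi holds 75% of Basalt, so Aditi controls Basalt.
Auriga holds 100% of Marlow, so Aditi controls Marlow.
In Cinder, Aditi's side holds only 30%, not > 50%.
So Aditi does not control Cinder.

No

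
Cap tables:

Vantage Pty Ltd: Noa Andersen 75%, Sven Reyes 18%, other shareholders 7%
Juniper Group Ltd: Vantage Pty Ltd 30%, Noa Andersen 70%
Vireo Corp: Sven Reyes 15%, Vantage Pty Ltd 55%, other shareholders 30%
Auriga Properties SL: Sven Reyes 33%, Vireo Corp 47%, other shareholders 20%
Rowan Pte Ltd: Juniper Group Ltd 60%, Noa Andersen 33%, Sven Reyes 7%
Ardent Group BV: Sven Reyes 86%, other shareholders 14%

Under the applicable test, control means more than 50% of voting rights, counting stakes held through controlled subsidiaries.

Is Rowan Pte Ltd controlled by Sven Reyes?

Sven holds 86% of Ardent, so Sven controls Ardent.
In Rowan, Sven's side holds only 7%, not > 50%.
So Sven does not control Rowan.

No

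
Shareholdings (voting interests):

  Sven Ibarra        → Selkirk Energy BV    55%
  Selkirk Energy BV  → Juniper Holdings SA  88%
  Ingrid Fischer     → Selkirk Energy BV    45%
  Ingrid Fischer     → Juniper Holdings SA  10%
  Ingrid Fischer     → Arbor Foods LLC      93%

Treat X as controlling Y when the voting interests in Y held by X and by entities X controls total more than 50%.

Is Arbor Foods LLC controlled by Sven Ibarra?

Sven holds 55% of Selkirk, so Sven controls Selkirk.
Selkirk holds 88% of Juniper, so Sven controls Juniper.
Neither Sven nor any entity Sven controls holds any voting interest in Arbor.
So Sven does not control Arbor.

No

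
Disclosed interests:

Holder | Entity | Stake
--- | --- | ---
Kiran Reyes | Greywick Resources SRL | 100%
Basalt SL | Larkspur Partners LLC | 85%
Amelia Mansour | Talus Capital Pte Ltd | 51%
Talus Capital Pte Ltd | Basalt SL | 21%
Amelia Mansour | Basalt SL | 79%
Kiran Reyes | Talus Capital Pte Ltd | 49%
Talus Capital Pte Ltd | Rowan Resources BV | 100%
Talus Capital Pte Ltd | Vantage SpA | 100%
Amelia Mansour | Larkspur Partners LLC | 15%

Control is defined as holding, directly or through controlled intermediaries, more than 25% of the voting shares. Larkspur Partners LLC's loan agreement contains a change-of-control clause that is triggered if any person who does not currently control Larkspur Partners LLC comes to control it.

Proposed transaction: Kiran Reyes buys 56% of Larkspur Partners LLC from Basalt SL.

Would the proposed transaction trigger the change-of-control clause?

The purchase adds only to Kiran's holdings (Basalt's stake shrinks), so Kiran is the only person who could newly come to control Larkspur.
Kiran holds 49% of Talus, so Kiran controls Talus.
Talus holds 100% of Rowan, so Kiran controls Rowan.
Talus holds 100% of Vantage, so Kiran controls Vantage.
Kiran holds 100% of Greywick, so Kiran controls Greywick.
Neither Kiran nor any entity Kiran controls holds any voting interest in Larkspur.
So before the transaction, Kiran does not control Larkspur.
After the purchase, Kiran holds 56% of Larkspur directly, and Basalt's stake falls to 29%.
Kiran holds 56% of Larkspur, so Kiran controls Larkspur.
Kiran did not control Larkspur before and does after, so the clause is triggered.

Yes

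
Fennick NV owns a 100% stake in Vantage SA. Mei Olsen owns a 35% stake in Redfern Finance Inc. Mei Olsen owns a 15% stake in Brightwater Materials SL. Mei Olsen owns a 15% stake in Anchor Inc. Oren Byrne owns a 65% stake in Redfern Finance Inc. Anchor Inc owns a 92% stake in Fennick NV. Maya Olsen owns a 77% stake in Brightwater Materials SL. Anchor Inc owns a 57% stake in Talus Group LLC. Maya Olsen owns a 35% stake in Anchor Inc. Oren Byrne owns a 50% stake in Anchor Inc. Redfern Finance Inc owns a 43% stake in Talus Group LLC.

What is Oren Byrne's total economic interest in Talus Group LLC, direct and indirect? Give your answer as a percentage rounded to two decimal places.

56.45%

Oren reaches Talus along 2 paths.
Via Redfern: 65% × 43% = 27.95%.
Via Anchor: 50% × 57% = 28.5%.
Total: 27.95% + 28.5% = 56.45%.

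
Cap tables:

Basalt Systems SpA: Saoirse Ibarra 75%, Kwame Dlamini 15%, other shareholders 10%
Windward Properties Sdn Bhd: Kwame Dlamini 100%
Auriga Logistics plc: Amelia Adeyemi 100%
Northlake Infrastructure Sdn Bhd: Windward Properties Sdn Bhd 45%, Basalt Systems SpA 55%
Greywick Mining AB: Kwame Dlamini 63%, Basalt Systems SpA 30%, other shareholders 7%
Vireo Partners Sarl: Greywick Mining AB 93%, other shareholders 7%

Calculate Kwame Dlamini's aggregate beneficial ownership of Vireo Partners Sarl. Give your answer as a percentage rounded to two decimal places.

62.78%

Kwame reaches Vireo along 2 paths.
Via Greywick: 63% × 93% = 58.59%.
Via Basalt → Greywick: 15% × 30% × 93% = 4.185%.
Total: 58.59% + 4.185% = 62.775%.
Rounded: 62.78%.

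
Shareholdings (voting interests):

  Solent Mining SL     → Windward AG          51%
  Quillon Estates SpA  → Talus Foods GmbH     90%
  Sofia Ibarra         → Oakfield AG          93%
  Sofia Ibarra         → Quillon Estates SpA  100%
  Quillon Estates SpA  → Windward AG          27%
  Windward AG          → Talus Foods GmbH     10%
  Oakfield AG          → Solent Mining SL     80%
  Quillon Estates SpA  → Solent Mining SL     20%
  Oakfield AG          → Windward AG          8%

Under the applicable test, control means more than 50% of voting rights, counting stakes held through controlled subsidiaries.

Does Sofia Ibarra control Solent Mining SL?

Sofia holds 93% of Oakfield, so Sofia controls Oakfield.
Sofia holds 100% of Quillon, so Sofia controls Quillon.
Oakfield and Quillon together hold 80% + 20% = 100% of Solent, so Sofia controls Solent.

Yes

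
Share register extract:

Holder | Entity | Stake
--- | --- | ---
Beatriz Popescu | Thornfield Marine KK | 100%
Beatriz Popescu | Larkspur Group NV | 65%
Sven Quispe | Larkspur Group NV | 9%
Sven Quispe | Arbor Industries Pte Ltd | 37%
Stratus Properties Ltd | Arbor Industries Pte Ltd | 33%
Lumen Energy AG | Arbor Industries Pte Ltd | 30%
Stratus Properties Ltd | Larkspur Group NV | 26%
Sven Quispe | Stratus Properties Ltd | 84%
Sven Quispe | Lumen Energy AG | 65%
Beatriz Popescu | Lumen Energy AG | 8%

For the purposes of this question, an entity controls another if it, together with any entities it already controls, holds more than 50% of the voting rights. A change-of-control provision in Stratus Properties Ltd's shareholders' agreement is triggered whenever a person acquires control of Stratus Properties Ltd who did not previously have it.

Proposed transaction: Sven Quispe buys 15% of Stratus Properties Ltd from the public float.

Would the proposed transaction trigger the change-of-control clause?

The purchase changes only Sven's holdings, so Sven is the only person who could newly come to control Stratus.
Sven holds 84% of Stratus, so Sven controls Stratus.
So Sven already controls Stratus before the transaction.
After the purchase, Sven's direct stake in Stratus rises to 84% + 15% = 99%.
Sven controlled Stratus already, so this is not a new person acquiring control; every other person's position is unchanged or reduced.
No new person acquires control, so the clause is not triggered.

No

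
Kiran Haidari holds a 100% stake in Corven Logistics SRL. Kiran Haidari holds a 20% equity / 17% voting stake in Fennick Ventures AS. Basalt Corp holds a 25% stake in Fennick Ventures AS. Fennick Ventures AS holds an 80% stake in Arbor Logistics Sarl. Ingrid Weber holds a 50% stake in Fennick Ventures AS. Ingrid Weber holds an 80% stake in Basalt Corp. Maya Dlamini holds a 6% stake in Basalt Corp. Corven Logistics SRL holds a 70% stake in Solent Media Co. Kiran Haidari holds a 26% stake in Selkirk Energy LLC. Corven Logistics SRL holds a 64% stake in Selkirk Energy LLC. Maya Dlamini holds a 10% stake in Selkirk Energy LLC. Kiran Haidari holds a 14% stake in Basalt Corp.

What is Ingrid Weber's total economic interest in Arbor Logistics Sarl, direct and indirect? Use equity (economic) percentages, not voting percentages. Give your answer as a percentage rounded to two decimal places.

56.00%

Ingrid reaches Arbor along 2 paths.
Via Basalt → Fennick: 80% × 25% × 80% = 16%.
Via Fennick: 50% × 80% = 40%.
Total: 16% + 40% = 56%.
Rounded: 56.00%.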